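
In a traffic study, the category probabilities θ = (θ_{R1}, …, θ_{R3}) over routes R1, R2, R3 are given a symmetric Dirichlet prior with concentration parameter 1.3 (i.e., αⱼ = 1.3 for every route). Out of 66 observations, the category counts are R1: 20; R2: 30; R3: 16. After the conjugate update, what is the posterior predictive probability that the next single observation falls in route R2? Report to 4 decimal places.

The Dirichlet prior is conjugate to the Multinomial likelihood: each posterior αⱼ = prior αⱼ + observed count nⱼ.
Posterior concentration: (21.3, 31.3, 17.3), total = 69.9.
P(next = R2 | data) = α_{R2}/Σα = 0.4478.

0.4478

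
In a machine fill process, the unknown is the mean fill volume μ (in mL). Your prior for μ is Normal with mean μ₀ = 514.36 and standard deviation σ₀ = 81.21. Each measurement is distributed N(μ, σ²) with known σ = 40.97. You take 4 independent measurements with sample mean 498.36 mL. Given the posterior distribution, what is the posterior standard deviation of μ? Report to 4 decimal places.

For Normal data with known variance σ², a Normal(μ₀, σ₀²) prior on μ is conjugate. Posterior precision = 1/σ₀² + n/σ²; posterior mean is the precision-weighted average of μ₀ and x̄.
σ₀² = 81.21² = 6595.0641, σ² = 40.97² = 1678.5409; σ² + n·σ₀² = 1678.5409 + 4·6595.0641 = 28058.7973.
Posterior precision = 1/σ₀² + n/σ² = 1/6595.0641 + 4/1678.5409 = (σ² + n·σ₀²)/(σ₀²σ²) = 28058.7973/(6595.0641·1678.5409); posterior variance σₙ² = σ₀²σ²/(σ² + n·σ₀²) = 6595.0641·1678.5409/28058.7973 = 394.531694.
Posterior SD = √σₙ² = √(6595.0641·1678.5409/28058.7973) = 19.8628.

19.8628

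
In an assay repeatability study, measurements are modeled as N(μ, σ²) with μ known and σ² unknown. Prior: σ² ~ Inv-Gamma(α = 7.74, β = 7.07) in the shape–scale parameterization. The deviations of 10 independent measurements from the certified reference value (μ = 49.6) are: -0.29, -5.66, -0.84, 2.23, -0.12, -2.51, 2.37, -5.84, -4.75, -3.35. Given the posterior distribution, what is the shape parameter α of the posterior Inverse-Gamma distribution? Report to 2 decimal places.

With known mean μ and an Inverse-Gamma(α, β) prior on σ², the Normal likelihood is conjugate: posterior is Inv-Gamma(α + n/2, β + Σ(xᵢ−μ)²/2).
Σ(xᵢ−μ)² = (-0.29)² + (-5.66)² + (-0.84)² + (2.23)² + (-0.12)² + (-2.51)² + (2.37)² + (-5.84)² + (-4.75)² + (-3.35)² = 117.6202.
Posterior: Inv-Gamma(7.74 + 10/2, 7.07 + 117.6202/2) = Inv-Gamma(12.74, 65.88010).
Posterior α = 12.74.

12.74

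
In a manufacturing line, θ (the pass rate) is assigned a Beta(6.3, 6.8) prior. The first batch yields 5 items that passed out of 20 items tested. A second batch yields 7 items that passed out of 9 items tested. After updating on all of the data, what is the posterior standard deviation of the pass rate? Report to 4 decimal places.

0.0755

The Beta prior is conjugate to a Binomial/Bernoulli likelihood; the update adds successes to α and failures to β.
After batch 1: Beta(6.3+5, 6.8+15) = Beta(11.3, 21.8).
After batch 2: Beta(11.3+7, 21.8+2) = Beta(18.3, 23.8).
Var = αβ/((α+β)²(α+β+1)) = 18.3·23.8/(42.1²·43.1) = 0.00570147; SD = √0.00570147 = 0.0755.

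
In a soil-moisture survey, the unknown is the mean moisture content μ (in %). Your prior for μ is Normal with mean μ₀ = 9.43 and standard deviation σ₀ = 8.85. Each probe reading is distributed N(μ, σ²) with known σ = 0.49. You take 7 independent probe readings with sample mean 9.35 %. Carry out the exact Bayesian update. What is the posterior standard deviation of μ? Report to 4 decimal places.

For Normal data with known variance σ², a Normal(μ₀, σ₀²) prior on μ is conjugate. Posterior precision = 1/σ₀² + n/σ²; posterior mean is the precision-weighted average of μ₀ and x̄.
σ₀² = 8.85² = 78.3225, σ² = 0.49² = 0.2401; σ² + n·σ₀² = 0.2401 + 7·78.3225 = 548.4976.
Posterior precision = 1/σ₀² + n/σ² = 1/78.3225 + 7/0.2401 = (σ² + n·σ₀²)/(σ₀²σ²) = 548.4976/(78.3225·0.2401); posterior variance σₙ² = σ₀²σ²/(σ² + n·σ₀²) = 78.3225·0.2401/548.4976 = 0.034285.
Posterior SD = √σₙ² = √(78.3225·0.2401/548.4976) = 0.1852.

0.1852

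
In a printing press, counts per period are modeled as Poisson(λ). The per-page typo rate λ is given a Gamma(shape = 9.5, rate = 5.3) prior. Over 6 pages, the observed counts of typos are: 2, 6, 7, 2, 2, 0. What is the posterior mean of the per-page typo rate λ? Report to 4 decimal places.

With a Gamma(shape α, rate β) prior, the Poisson likelihood is conjugate: the posterior is Gamma(α + ΣXᵢ, β + n).
Sum of counts S = 19 over n = 6 pages.
Posterior: Gamma(α+S, β+n) = Gamma(9.5+19, 5.3+6) = Gamma(28.5, 11.3).
Posterior mean = α/β = 28.5/11.3 = 2.5221.

2.5221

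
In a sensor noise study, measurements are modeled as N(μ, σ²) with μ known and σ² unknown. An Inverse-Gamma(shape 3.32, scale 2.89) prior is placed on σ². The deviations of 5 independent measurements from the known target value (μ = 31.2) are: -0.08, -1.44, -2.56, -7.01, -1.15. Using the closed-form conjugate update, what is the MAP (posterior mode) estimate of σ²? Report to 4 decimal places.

4.7563

With known mean μ and an Inverse-Gamma(α, β) prior on σ², the Normal likelihood is conjugate: posterior is Inv-Gamma(α + n/2, β + Σ(xᵢ−μ)²/2).
Σ(xᵢ−μ)² = (-0.08)² + (-1.44)² + (-2.56)² + (-7.01)² + (-1.15)² = 59.0962.
Posterior: Inv-Gamma(3.32 + 5/2, 2.89 + 59.0962/2) = Inv-Gamma(5.82, 32.43810).
Mode = β/(α+1) = 32.43810/6.82 = 4.7563.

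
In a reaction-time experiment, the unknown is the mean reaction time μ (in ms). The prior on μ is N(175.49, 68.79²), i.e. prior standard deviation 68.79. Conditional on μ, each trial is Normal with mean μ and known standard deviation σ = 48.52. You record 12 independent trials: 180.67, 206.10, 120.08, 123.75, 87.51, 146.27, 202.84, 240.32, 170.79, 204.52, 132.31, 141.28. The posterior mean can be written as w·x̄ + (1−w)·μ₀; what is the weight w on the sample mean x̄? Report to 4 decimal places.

0.9602

For Normal data with known variance σ², a Normal(μ₀, σ₀²) prior on μ is conjugate. Posterior precision = 1/σ₀² + n/σ²; posterior mean is the precision-weighted average of μ₀ and x̄.
σ₀² = 68.79² = 4732.0641, σ² = 48.52² = 2354.1904. Prior precision 1/σ₀² = 1/4732.0641; data precision n/σ² = 12/2354.1904.
w = (n/σ²)/(1/σ₀² + n/σ²) = n·σ₀²/(σ² + n·σ₀²) = 12·4732.0641/(2354.1904 + 12·4732.0641) = 56784.7692/59138.9596 = 0.9602.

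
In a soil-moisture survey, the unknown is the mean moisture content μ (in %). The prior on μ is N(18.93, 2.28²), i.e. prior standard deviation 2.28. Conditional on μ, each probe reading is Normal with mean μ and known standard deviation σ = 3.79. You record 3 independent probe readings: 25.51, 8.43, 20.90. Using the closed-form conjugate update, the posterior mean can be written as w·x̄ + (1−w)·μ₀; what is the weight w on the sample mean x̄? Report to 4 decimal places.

For Normal data with known variance σ², a Normal(μ₀, σ₀²) prior on μ is conjugate. Posterior precision = 1/σ₀² + n/σ²; posterior mean is the precision-weighted average of μ₀ and x̄.
σ₀² = 2.28² = 5.1984, σ² = 3.79² = 14.3641. Prior precision 1/σ₀² = 1/5.1984; data precision n/σ² = 3/14.3641.
w = (n/σ²)/(1/σ₀² + n/σ²) = n·σ₀²/(σ² + n·σ₀²) = 3·5.1984/(14.3641 + 3·5.1984) = 15.5952/29.9593 = 0.5205.

0.5205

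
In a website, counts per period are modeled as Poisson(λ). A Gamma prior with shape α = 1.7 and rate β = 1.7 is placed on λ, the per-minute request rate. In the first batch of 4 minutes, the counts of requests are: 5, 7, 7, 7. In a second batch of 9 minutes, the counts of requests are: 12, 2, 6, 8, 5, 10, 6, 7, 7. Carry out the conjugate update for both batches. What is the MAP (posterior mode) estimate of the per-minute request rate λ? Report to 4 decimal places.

6.1020

With a Gamma(shape α, rate β) prior, the Poisson likelihood is conjugate: the posterior is Gamma(α + ΣXᵢ, β + n).
Batch 1: sum of counts S = 26 over n = 4 minutes.
After batch 1: Gamma(α+S, β+n) = Gamma(1.7+26, 1.7+4) = Gamma(27.7, 5.7).
Batch 2: sum of counts S = 63 over n = 9 minutes.
After batch 2: Gamma(α+S, β+n) = Gamma(27.7+63, 5.7+9) = Gamma(90.7, 14.7).
Mode of Gamma(α,β) for α≥1 is (α−1)/β = 89.7/14.7 = 6.1020.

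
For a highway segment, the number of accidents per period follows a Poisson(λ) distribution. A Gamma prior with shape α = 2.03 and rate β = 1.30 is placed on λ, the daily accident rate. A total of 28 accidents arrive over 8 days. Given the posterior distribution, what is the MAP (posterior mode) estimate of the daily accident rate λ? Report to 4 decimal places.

3.1215

With a Gamma(shape α, rate β) prior, the Poisson likelihood is conjugate: the posterior is Gamma(α + ΣXᵢ, β + n).
Posterior: Gamma(α+S, β+n) = Gamma(2.03+28, 1.30+8) = Gamma(30.03, 9.30).
Mode of Gamma(α,β) for α≥1 is (α−1)/β = 29.03/9.30 = 3.1215.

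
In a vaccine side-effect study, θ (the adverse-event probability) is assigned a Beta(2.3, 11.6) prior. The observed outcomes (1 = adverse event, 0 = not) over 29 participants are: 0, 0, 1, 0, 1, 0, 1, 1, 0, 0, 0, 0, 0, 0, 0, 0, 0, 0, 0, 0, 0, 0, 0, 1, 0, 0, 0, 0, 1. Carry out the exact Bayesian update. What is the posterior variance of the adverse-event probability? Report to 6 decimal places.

0.003554

The Beta prior is conjugate to a Binomial/Bernoulli likelihood; the update adds successes to α and failures to β.
Posterior: Beta(α+k, β+n−k) = Beta(2.3+6, 11.6+23) = Beta(8.3, 34.6).
Var = αβ/((α+β)²(α+β+1)) = 8.3·34.6/(42.9²·43.9) = 0.003554.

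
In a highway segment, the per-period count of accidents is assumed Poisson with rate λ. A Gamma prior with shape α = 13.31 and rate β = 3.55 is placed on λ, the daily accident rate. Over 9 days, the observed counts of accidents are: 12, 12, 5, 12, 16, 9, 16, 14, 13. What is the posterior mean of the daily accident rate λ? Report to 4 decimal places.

With a Gamma(shape α, rate β) prior, the Poisson likelihood is conjugate: the posterior is Gamma(α + ΣXᵢ, β + n).
Sum of counts S = 109 over n = 9 days.
Posterior: Gamma(α+S, β+n) = Gamma(13.31+109, 3.55+9) = Gamma(122.31, 12.55).
Posterior mean = α/β = 122.31/12.55 = 9.7458.

9.7458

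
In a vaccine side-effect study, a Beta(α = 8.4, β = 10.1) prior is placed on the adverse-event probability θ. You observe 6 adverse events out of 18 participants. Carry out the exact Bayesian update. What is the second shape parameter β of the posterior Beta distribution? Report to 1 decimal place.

The Beta prior is conjugate to a Binomial/Bernoulli likelihood; the update adds successes to α and failures to β.
Posterior: Beta(α+k, β+n−k) = Beta(8.4+6, 10.1+12) = Beta(14.4, 22.1).
Posterior β = 22.1.

22.1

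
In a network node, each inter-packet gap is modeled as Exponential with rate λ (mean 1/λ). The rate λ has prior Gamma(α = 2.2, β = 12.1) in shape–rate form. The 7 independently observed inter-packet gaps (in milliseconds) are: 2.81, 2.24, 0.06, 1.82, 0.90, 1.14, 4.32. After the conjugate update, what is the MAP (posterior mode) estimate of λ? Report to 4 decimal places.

With a Gamma(shape α, rate β) prior on the exponential rate λ, the posterior after n observations with total T = Σxᵢ is Gamma(α+n, β+T).
Sum of observations T = 13.29 milliseconds; n = 7.
Posterior: Gamma(2.2+7, 12.1+13.29) = Gamma(9.2, 25.39).
Mode = (α−1)/β = 0.3230.

0.3230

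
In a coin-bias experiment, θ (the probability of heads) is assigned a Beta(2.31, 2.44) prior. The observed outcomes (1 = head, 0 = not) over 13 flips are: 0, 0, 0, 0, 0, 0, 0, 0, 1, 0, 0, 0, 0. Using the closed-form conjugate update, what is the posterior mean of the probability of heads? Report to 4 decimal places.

0.1865

The Beta prior is conjugate to a Binomial/Bernoulli likelihood; the update adds successes to α and failures to β.
Posterior: Beta(α+k, β+n−k) = Beta(2.31+1, 2.44+12) = Beta(3.31, 14.44).
Posterior mean = α/(α+β) = 3.31/17.75 = 0.1865.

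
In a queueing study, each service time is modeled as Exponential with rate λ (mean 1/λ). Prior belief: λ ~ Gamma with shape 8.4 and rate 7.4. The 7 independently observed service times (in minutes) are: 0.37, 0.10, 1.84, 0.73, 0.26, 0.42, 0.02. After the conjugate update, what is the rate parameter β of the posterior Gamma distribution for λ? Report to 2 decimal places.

With a Gamma(shape α, rate β) prior on the exponential rate λ, the posterior after n observations with total T = Σxᵢ is Gamma(α+n, β+T).
Sum of observations T = 3.74 minutes; n = 7.
Posterior: Gamma(8.4+7, 7.4+3.74) = Gamma(15.4, 11.14).
Posterior β = 11.14.

11.14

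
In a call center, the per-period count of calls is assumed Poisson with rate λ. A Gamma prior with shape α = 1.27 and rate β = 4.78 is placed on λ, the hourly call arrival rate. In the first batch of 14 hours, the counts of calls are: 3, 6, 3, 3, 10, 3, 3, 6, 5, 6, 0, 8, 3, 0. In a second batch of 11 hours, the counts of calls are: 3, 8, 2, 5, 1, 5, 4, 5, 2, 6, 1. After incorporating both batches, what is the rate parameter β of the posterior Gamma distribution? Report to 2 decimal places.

With a Gamma(shape α, rate β) prior, the Poisson likelihood is conjugate: the posterior is Gamma(α + ΣXᵢ, β + n).
Batch 1: sum of counts S = 59 over n = 14 hours.
After batch 1: Gamma(α+S, β+n) = Gamma(1.27+59, 4.78+14) = Gamma(60.27, 18.78).
Batch 2: sum of counts S = 42 over n = 11 hours.
After batch 2: Gamma(α+S, β+n) = Gamma(60.27+42, 18.78+11) = Gamma(102.27, 29.78).
Posterior β = 29.78.

29.78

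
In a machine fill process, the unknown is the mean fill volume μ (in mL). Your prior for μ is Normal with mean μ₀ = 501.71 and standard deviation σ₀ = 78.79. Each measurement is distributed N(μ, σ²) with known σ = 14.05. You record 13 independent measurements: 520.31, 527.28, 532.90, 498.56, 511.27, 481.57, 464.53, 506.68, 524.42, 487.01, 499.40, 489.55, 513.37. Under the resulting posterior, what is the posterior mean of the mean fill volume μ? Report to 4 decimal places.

504.3666

For Normal data with known variance σ², a Normal(μ₀, σ₀²) prior on μ is conjugate. Posterior precision = 1/σ₀² + n/σ²; posterior mean is the precision-weighted average of μ₀ and x̄.
Σxᵢ = 520.31 + 527.28 + 532.90 + 498.56 + 511.27 + 481.57 + 464.53 + 506.68 + 524.42 + 487.01 + 499.40 + 489.55 + 513.37 = 6556.85, so n·x̄ = 6556.85.
σ₀² = 78.79² = 6207.8641, σ² = 14.05² = 197.4025; σ² + n·σ₀² = 197.4025 + 13·6207.8641 = 80899.6358.
Posterior mean = (μ₀/σ₀² + n·x̄/σ²)/(1/σ₀² + n/σ²) = (σ²·μ₀ + σ₀²·n·x̄)/(σ² + n·σ₀²) = (197.4025·501.71 + 6207.8641·6556.85)/80899.6358 = 40803072.53236/80899.6358 = 504.3666.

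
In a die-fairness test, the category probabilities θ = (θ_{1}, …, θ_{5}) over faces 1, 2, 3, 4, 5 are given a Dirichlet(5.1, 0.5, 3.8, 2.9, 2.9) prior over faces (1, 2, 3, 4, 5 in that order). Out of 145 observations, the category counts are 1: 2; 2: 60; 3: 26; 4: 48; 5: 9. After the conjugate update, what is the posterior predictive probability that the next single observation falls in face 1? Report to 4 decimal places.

0.0443

The Dirichlet prior is conjugate to the Multinomial likelihood: each posterior αⱼ = prior αⱼ + observed count nⱼ.
Posterior concentration: (7.1, 60.5, 29.8, 50.9, 11.9), total = 160.2.
P(next = 1 | data) = α_{1}/Σα = 0.0443.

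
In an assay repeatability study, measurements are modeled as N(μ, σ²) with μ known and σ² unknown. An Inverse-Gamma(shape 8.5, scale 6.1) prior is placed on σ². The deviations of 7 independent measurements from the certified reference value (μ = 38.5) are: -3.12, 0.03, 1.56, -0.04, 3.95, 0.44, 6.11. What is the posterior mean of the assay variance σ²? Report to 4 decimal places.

With known mean μ and an Inverse-Gamma(α, β) prior on σ², the Normal likelihood is conjugate: posterior is Inv-Gamma(α + n/2, β + Σ(xᵢ−μ)²/2).
Σ(xᵢ−μ)² = (-3.12)² + (0.03)² + (1.56)² + (-0.04)² + (3.95)² + (0.44)² + (6.11)² = 65.2987.
Posterior: Inv-Gamma(8.5 + 7/2, 6.1 + 65.2987/2) = Inv-Gamma(12.00, 38.74935).
E[σ²|data] = β/(α−1) = 38.74935/11.00 = 3.5227.

3.5227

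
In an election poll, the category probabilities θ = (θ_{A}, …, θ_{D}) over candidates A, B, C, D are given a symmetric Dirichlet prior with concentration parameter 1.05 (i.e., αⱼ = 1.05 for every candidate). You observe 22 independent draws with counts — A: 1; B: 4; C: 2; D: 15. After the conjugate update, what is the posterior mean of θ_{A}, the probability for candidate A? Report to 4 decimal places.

The Dirichlet prior is conjugate to the Multinomial likelihood: each posterior αⱼ = prior αⱼ + observed count nⱼ.
Posterior concentration: (2.05, 5.05, 3.05, 16.05), total = 26.20.
E[θ_{A}|data] = α_{A}/Σα = 2.05/26.20 = 0.0782.

0.0782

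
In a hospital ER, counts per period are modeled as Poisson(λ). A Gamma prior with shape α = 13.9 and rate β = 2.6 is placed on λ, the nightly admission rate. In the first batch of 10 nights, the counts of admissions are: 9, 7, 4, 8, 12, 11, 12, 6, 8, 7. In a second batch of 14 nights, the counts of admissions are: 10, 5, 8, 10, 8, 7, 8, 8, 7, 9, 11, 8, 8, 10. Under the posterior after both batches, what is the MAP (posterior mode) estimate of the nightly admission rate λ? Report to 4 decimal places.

8.0414

With a Gamma(shape α, rate β) prior, the Poisson likelihood is conjugate: the posterior is Gamma(α + ΣXᵢ, β + n).
Batch 1: sum of counts S = 84 over n = 10 nights.
After batch 1: Gamma(α+S, β+n) = Gamma(13.9+84, 2.6+10) = Gamma(97.9, 12.6).
Batch 2: sum of counts S = 117 over n = 14 nights.
After batch 2: Gamma(α+S, β+n) = Gamma(97.9+117, 12.6+14) = Gamma(214.9, 26.6).
Mode of Gamma(α,β) for α≥1 is (α−1)/β = 213.9/26.6 = 8.0414.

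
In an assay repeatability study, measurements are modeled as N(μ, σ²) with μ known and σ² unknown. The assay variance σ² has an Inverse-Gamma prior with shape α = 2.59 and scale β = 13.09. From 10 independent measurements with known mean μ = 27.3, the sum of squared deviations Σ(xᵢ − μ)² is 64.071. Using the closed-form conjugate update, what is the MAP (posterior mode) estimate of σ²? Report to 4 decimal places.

With known mean μ and an Inverse-Gamma(α, β) prior on σ², the Normal likelihood is conjugate: posterior is Inv-Gamma(α + n/2, β + Σ(xᵢ−μ)²/2).
Posterior: Inv-Gamma(2.59 + 10/2, 13.09 + 64.071/2) = Inv-Gamma(7.59, 45.1255).
Mode = β/(α+1) = 45.1255/8.59 = 5.2533.

5.2533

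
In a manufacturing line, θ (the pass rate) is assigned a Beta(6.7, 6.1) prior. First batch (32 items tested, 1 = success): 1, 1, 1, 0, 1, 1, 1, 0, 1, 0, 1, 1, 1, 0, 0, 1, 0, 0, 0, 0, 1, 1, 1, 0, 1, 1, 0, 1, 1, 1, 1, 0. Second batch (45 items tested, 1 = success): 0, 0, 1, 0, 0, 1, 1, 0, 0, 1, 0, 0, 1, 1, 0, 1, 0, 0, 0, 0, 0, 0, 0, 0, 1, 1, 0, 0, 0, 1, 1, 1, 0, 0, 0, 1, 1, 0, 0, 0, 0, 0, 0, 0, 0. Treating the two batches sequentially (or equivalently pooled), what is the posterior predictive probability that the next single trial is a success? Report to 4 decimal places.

The Beta prior is conjugate to a Binomial/Bernoulli likelihood; the update adds successes to α and failures to β.
After batch 1: Beta(6.7+20, 6.1+12) = Beta(26.7, 18.1).
After batch 2: Beta(26.7+14, 18.1+31) = Beta(40.7, 49.1).
For a single future Bernoulli trial, P(success | data) = α/(α+β) = 0.4532.

0.4532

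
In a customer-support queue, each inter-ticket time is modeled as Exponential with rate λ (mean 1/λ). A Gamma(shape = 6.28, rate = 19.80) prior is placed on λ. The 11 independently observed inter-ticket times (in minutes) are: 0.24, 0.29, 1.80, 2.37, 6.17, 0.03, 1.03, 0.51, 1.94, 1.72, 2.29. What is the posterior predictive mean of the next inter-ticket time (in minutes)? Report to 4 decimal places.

2.3458

With a Gamma(shape α, rate β) prior on the exponential rate λ, the posterior after n observations with total T = Σxᵢ is Gamma(α+n, β+T).
Sum of observations T = 18.39 minutes; n = 11.
Posterior: Gamma(6.28+11, 19.80+18.39) = Gamma(17.28, 38.19).
The predictive distribution for the next observation is Lomax; its mean is β/(α−1) = 38.19/16.28 = 2.3458.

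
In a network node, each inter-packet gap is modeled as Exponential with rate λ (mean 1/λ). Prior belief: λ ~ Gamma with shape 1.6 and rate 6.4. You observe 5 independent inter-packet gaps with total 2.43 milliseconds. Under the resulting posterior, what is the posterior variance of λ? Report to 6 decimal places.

With a Gamma(shape α, rate β) prior on the exponential rate λ, the posterior after n observations with total T = Σxᵢ is Gamma(α+n, β+T).
Posterior: Gamma(1.6+5, 6.4+2.43) = Gamma(6.6, 8.83).
Var = α/β² = 0.084649.

0.084649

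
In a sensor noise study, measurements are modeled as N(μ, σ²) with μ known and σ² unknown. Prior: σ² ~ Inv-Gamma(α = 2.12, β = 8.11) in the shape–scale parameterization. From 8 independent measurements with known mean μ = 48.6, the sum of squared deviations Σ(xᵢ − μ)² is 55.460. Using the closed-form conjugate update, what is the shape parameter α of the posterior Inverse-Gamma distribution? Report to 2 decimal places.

With known mean μ and an Inverse-Gamma(α, β) prior on σ², the Normal likelihood is conjugate: posterior is Inv-Gamma(α + n/2, β + Σ(xᵢ−μ)²/2).
Posterior: Inv-Gamma(2.12 + 8/2, 8.11 + 55.460/2) = Inv-Gamma(6.12, 35.8400).
Posterior α = 6.12.

6.12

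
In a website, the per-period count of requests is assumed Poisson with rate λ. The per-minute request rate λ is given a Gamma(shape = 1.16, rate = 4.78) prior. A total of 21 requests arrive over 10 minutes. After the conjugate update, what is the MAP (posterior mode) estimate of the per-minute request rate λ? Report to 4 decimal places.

1.4317

With a Gamma(shape α, rate β) prior, the Poisson likelihood is conjugate: the posterior is Gamma(α + ΣXᵢ, β + n).
Posterior: Gamma(α+S, β+n) = Gamma(1.16+21, 4.78+10) = Gamma(22.16, 14.78).
Mode of Gamma(α,β) for α≥1 is (α−1)/β = 21.16/14.78 = 1.4317.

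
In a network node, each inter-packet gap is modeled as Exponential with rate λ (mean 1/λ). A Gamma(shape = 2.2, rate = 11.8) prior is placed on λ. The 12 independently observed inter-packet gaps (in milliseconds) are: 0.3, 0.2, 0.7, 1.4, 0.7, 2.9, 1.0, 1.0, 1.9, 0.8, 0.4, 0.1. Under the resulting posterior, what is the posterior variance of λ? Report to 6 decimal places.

0.026382

With a Gamma(shape α, rate β) prior on the exponential rate λ, the posterior after n observations with total T = Σxᵢ is Gamma(α+n, β+T).
Sum of observations T = 11.4 milliseconds; n = 12.
Posterior: Gamma(2.2+12, 11.8+11.4) = Gamma(14.2, 23.2).
Var = α/β² = 0.026382.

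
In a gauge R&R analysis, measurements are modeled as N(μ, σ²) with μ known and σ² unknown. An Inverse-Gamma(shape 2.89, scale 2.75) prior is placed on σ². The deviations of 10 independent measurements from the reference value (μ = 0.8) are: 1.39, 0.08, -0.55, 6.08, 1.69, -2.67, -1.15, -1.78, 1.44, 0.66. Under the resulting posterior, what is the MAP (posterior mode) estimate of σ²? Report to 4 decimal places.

3.4698

With known mean μ and an Inverse-Gamma(α, β) prior on σ², the Normal likelihood is conjugate: posterior is Inv-Gamma(α + n/2, β + Σ(xᵢ−μ)²/2).
Σ(xᵢ−μ)² = (1.39)² + (0.08)² + (-0.55)² + (6.08)² + (1.69)² + (-2.67)² + (-1.15)² + (-1.78)² + (1.44)² + (0.66)² = 56.1925.
Posterior: Inv-Gamma(2.89 + 10/2, 2.75 + 56.1925/2) = Inv-Gamma(7.89, 30.84625).
Mode = β/(α+1) = 30.84625/8.89 = 3.4698.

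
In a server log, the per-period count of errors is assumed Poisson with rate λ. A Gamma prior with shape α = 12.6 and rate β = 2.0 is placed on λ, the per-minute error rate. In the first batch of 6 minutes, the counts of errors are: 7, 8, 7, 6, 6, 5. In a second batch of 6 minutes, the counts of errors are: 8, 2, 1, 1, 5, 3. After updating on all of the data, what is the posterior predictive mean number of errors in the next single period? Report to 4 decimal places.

5.1143

With a Gamma(shape α, rate β) prior, the Poisson likelihood is conjugate: the posterior is Gamma(α + ΣXᵢ, β + n).
Batch 1: sum of counts S = 39 over n = 6 minutes.
After batch 1: Gamma(α+S, β+n) = Gamma(12.6+39, 2.0+6) = Gamma(51.6, 8.0).
Batch 2: sum of counts S = 20 over n = 6 minutes.
After batch 2: Gamma(α+S, β+n) = Gamma(51.6+20, 8.0+6) = Gamma(71.6, 14.0).
The predictive distribution for one future period is NegBinom with mean α/β = 5.1143.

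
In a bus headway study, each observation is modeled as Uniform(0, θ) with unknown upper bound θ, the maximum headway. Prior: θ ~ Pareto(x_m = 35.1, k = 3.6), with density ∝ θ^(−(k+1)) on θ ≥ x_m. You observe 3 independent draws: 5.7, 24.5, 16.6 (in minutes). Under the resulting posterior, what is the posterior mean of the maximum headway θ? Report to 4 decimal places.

41.3679

A Pareto(scale x_m, shape k) prior on the upper bound θ of Uniform(0, θ) is conjugate: posterior is Pareto(max(x_m, max xᵢ), k + n).
Sample maximum = 24.5; prior scale x_m = 35.1 → posterior scale = max = 35.1.
Posterior shape = 3.6 + 3 = 6.6.
E[θ|data] = k·x_m/(k−1) = 6.6·35.1/5.6 = 41.3679.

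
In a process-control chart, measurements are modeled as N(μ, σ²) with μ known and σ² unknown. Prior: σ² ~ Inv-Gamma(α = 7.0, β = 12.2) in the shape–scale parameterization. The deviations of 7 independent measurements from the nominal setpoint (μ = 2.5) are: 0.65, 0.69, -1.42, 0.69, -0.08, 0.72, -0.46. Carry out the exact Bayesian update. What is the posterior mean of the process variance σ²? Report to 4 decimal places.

1.5014

With known mean μ and an Inverse-Gamma(α, β) prior on σ², the Normal likelihood is conjugate: posterior is Inv-Gamma(α + n/2, β + Σ(xᵢ−μ)²/2).
Σ(xᵢ−μ)² = (0.65)² + (0.69)² + (-1.42)² + (0.69)² + (-0.08)² + (0.72)² + (-0.46)² = 4.1275.
Posterior: Inv-Gamma(7.0 + 7/2, 12.2 + 4.1275/2) = Inv-Gamma(10.50, 14.26375).
E[σ²|data] = β/(α−1) = 14.26375/9.50 = 1.5014.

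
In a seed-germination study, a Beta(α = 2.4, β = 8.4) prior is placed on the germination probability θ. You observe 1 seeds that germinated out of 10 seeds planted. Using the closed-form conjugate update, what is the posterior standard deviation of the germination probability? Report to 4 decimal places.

The Beta prior is conjugate to a Binomial/Bernoulli likelihood; the update adds successes to α and failures to β.
Posterior: Beta(α+k, β+n−k) = Beta(2.4+1, 8.4+9) = Beta(3.4, 17.4).
Var = αβ/((α+β)²(α+β+1)) = 3.4·17.4/(20.8²·21.8) = 0.00627256; SD = √0.00627256 = 0.0792.

0.0792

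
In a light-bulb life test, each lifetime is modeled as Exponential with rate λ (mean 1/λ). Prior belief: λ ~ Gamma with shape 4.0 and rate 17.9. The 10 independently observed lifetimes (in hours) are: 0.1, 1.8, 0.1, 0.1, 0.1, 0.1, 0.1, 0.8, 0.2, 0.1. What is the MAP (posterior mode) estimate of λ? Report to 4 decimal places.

With a Gamma(shape α, rate β) prior on the exponential rate λ, the posterior after n observations with total T = Σxᵢ is Gamma(α+n, β+T).
Sum of observations T = 3.5 hours; n = 10.
Posterior: Gamma(4.0+10, 17.9+3.5) = Gamma(14.0, 21.4).
Mode = (α−1)/β = 0.6075.

0.6075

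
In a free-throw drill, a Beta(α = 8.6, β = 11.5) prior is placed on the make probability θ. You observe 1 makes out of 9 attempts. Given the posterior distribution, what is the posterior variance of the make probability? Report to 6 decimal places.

The Beta prior is conjugate to a Binomial/Bernoulli likelihood; the update adds successes to α and failures to β.
Posterior: Beta(α+k, β+n−k) = Beta(8.6+1, 11.5+8) = Beta(9.6, 19.5).
Var = αβ/((α+β)²(α+β+1)) = 9.6·19.5/(29.1²·30.1) = 0.007344.

0.007344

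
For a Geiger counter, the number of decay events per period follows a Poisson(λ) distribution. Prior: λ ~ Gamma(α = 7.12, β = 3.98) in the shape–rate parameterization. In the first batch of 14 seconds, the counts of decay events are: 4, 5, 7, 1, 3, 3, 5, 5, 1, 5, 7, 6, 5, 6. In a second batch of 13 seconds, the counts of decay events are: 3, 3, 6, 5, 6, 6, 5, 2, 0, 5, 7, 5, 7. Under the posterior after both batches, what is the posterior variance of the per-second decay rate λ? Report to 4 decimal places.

With a Gamma(shape α, rate β) prior, the Poisson likelihood is conjugate: the posterior is Gamma(α + ΣXᵢ, β + n).
Batch 1: sum of counts S = 63 over n = 14 seconds.
After batch 1: Gamma(α+S, β+n) = Gamma(7.12+63, 3.98+14) = Gamma(70.12, 17.98).
Batch 2: sum of counts S = 60 over n = 13 seconds.
After batch 2: Gamma(α+S, β+n) = Gamma(70.12+60, 17.98+13) = Gamma(130.12, 30.98).
Var = α/β² = 130.12/30.98² = 0.1356.

0.1356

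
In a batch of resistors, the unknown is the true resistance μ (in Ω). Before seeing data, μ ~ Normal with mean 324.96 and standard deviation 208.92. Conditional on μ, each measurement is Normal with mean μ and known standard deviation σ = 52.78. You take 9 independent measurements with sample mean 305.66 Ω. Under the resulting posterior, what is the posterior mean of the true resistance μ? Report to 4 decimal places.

For Normal data with known variance σ², a Normal(μ₀, σ₀²) prior on μ is conjugate. Posterior precision = 1/σ₀² + n/σ²; posterior mean is the precision-weighted average of μ₀ and x̄.
n·x̄ = 9·305.66 = 2750.94.
σ₀² = 208.92² = 43647.5664, σ² = 52.78² = 2785.7284; σ² + n·σ₀² = 2785.7284 + 9·43647.5664 = 395613.826.
Posterior mean = (μ₀/σ₀² + n·x̄/σ²)/(1/σ₀² + n/σ²) = (σ²·μ₀ + σ₀²·n·x̄)/(σ² + n·σ₀²) = (2785.7284·324.96 + 43647.5664·2750.94)/395613.826 = 120977086.61328/395613.826 = 305.7959.

305.7959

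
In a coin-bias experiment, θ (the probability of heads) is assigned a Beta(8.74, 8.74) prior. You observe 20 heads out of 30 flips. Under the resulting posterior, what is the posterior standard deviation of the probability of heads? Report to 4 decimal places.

The Beta prior is conjugate to a Binomial/Bernoulli likelihood; the update adds successes to α and failures to β.
Posterior: Beta(α+k, β+n−k) = Beta(8.74+20, 8.74+10) = Beta(28.74, 18.74).
Var = αβ/((α+β)²(α+β+1)) = 28.74·18.74/(47.48²·48.48) = 0.00492802; SD = √0.00492802 = 0.0702.

0.0702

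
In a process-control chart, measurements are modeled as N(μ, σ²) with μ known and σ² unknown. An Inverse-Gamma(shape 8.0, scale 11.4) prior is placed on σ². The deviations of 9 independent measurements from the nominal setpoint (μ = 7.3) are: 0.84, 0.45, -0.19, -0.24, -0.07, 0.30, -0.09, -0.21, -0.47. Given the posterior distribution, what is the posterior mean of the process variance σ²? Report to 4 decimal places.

With known mean μ and an Inverse-Gamma(α, β) prior on σ², the Normal likelihood is conjugate: posterior is Inv-Gamma(α + n/2, β + Σ(xᵢ−μ)²/2).
Σ(xᵢ−μ)² = (0.84)² + (0.45)² + (-0.19)² + (-0.24)² + (-0.07)² + (0.30)² + (-0.09)² + (-0.21)² + (-0.47)² = 1.3698.
Posterior: Inv-Gamma(8.0 + 9/2, 11.4 + 1.3698/2) = Inv-Gamma(12.50, 12.08490).
E[σ²|data] = β/(α−1) = 12.08490/11.50 = 1.0509.

1.0509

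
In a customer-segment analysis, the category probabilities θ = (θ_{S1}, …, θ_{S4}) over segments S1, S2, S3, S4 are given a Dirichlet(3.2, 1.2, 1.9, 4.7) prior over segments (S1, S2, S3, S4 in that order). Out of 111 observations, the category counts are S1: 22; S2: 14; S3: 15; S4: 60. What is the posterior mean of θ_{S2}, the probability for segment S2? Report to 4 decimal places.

The Dirichlet prior is conjugate to the Multinomial likelihood: each posterior αⱼ = prior αⱼ + observed count nⱼ.
Posterior concentration: (25.2, 15.2, 16.9, 64.7), total = 122.0.
E[θ_{S2}|data] = α_{S2}/Σα = 15.2/122.0 = 0.1246.

0.1246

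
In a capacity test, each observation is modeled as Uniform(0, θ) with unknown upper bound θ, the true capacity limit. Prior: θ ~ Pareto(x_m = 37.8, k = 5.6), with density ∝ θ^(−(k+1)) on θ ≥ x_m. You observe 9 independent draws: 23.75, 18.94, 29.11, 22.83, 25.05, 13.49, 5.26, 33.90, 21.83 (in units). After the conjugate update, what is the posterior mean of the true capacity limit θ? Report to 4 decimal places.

40.5794

A Pareto(scale x_m, shape k) prior on the upper bound θ of Uniform(0, θ) is conjugate: posterior is Pareto(max(x_m, max xᵢ), k + n).
Sample maximum = 33.90; prior scale x_m = 37.8 → posterior scale = max = 37.80.
Posterior shape = 5.6 + 9 = 14.6.
E[θ|data] = k·x_m/(k−1) = 14.6·37.80/13.6 = 40.5794.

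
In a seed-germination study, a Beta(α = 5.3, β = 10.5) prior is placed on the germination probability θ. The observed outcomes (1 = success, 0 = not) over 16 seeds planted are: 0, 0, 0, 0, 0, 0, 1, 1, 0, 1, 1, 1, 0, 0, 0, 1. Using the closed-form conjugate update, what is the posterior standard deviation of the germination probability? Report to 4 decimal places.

0.0836

The Beta prior is conjugate to a Binomial/Bernoulli likelihood; the update adds successes to α and failures to β.
Posterior: Beta(α+k, β+n−k) = Beta(5.3+6, 10.5+10) = Beta(11.3, 20.5).
Var = αβ/((α+β)²(α+β+1)) = 11.3·20.5/(31.8²·32.8) = 0.00698400; SD = √0.00698400 = 0.0836.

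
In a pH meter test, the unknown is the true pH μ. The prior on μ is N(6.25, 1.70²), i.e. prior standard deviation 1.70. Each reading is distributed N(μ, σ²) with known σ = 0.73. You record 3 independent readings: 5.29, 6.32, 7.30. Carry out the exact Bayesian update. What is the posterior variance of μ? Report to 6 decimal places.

For Normal data with known variance σ², a Normal(μ₀, σ₀²) prior on μ is conjugate. Posterior precision = 1/σ₀² + n/σ²; posterior mean is the precision-weighted average of μ₀ and x̄.
σ₀² = 1.70² = 2.89, σ² = 0.73² = 0.5329; σ² + n·σ₀² = 0.5329 + 3·2.89 = 9.2029.
Posterior precision = 1/σ₀² + n/σ² = 1/2.89 + 3/0.5329 = (σ² + n·σ₀²)/(σ₀²σ²) = 9.2029/(2.89·0.5329); posterior variance σₙ² = σ₀²σ²/(σ² + n·σ₀²) = 2.89·0.5329/9.2029 = 0.167347.

0.167347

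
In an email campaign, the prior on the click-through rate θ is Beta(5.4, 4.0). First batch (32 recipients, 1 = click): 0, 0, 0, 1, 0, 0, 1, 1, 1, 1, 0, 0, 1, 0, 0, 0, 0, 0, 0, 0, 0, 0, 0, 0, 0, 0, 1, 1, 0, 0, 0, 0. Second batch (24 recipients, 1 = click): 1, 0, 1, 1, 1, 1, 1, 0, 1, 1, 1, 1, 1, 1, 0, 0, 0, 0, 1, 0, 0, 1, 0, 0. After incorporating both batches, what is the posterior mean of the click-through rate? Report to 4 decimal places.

0.4190

The Beta prior is conjugate to a Binomial/Bernoulli likelihood; the update adds successes to α and failures to β.
After batch 1: Beta(5.4+8, 4.0+24) = Beta(13.4, 28.0).
After batch 2: Beta(13.4+14, 28.0+10) = Beta(27.4, 38.0).
Posterior mean = α/(α+β) = 27.4/65.4 = 0.4190.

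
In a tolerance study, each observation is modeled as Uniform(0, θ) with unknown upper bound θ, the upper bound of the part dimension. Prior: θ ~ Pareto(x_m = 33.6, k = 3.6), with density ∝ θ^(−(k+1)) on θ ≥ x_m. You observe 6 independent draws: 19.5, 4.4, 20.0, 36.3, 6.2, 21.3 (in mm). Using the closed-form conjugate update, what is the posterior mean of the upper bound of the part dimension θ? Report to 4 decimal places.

40.5209

A Pareto(scale x_m, shape k) prior on the upper bound θ of Uniform(0, θ) is conjugate: posterior is Pareto(max(x_m, max xᵢ), k + n).
Sample maximum = 36.3; prior scale x_m = 33.6 → posterior scale = max = 36.3.
Posterior shape = 3.6 + 6 = 9.6.
E[θ|data] = k·x_m/(k−1) = 9.6·36.3/8.6 = 40.5209.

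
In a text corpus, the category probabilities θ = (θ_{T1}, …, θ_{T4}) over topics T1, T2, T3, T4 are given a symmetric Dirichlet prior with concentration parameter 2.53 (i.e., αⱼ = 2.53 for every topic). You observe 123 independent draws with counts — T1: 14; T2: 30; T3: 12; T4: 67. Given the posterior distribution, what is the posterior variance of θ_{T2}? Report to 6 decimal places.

0.001377

The Dirichlet prior is conjugate to the Multinomial likelihood: each posterior αⱼ = prior αⱼ + observed count nⱼ.
Posterior concentration: (16.53, 32.53, 14.53, 69.53), total = 133.12.
Var[θ_j] = α_j(Σα−α_j)/((Σα)²(Σα+1)) = 32.53·100.59/(133.12²·134.12) = 0.001377.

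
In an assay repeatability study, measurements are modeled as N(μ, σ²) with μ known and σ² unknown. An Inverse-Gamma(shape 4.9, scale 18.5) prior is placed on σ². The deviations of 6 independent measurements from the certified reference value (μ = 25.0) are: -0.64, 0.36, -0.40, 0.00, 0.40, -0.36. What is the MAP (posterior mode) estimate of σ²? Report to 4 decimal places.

With known mean μ and an Inverse-Gamma(α, β) prior on σ², the Normal likelihood is conjugate: posterior is Inv-Gamma(α + n/2, β + Σ(xᵢ−μ)²/2).
Σ(xᵢ−μ)² = (-0.64)² + (0.36)² + (-0.40)² + (0.00)² + (0.40)² + (-0.36)² = 0.9888.
Posterior: Inv-Gamma(4.9 + 6/2, 18.5 + 0.9888/2) = Inv-Gamma(7.90, 18.99440).
Mode = β/(α+1) = 18.99440/8.90 = 2.1342.

2.1342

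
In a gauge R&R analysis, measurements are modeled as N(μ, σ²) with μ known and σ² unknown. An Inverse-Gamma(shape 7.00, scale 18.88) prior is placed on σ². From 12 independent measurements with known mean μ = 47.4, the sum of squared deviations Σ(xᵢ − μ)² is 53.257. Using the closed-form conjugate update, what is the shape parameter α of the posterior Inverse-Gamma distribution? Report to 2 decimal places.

With known mean μ and an Inverse-Gamma(α, β) prior on σ², the Normal likelihood is conjugate: posterior is Inv-Gamma(α + n/2, β + Σ(xᵢ−μ)²/2).
Posterior: Inv-Gamma(7.00 + 12/2, 18.88 + 53.257/2) = Inv-Gamma(13.00, 45.5085).
Posterior α = 13.00.

13.00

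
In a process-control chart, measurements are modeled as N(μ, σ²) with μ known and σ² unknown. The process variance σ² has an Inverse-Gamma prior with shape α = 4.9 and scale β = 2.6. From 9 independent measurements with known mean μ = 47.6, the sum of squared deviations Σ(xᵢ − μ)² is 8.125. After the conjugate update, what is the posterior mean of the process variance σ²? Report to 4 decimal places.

0.7932

With known mean μ and an Inverse-Gamma(α, β) prior on σ², the Normal likelihood is conjugate: posterior is Inv-Gamma(α + n/2, β + Σ(xᵢ−μ)²/2).
Posterior: Inv-Gamma(4.9 + 9/2, 2.6 + 8.125/2) = Inv-Gamma(9.40, 6.6625).
E[σ²|data] = β/(α−1) = 6.6625/8.40 = 0.7932.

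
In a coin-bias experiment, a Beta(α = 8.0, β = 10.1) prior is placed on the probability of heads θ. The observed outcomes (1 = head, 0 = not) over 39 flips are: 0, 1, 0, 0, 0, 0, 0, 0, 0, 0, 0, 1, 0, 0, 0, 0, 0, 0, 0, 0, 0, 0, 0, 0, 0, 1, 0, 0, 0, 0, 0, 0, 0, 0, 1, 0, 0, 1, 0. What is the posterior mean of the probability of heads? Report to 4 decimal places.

0.2277

The Beta prior is conjugate to a Binomial/Bernoulli likelihood; the update adds successes to α and failures to β.
Posterior: Beta(α+k, β+n−k) = Beta(8.0+5, 10.1+34) = Beta(13.0, 44.1).
Posterior mean = α/(α+β) = 13.0/57.1 = 0.2277.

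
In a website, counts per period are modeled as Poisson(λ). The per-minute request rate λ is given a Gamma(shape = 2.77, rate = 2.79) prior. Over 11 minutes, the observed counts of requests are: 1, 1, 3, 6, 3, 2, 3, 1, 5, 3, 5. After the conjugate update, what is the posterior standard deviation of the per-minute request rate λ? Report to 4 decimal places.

With a Gamma(shape α, rate β) prior, the Poisson likelihood is conjugate: the posterior is Gamma(α + ΣXᵢ, β + n).
Sum of counts S = 33 over n = 11 minutes.
Posterior: Gamma(α+S, β+n) = Gamma(2.77+33, 2.79+11) = Gamma(35.77, 13.79).
SD = √α/β = √35.77/13.79 = 0.4337.

0.4337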